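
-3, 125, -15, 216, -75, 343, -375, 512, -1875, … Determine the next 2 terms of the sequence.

729, -9375

The terms cycle through 2 interleaved subsequences.
Track A: -3, -15, -75, -375, -1875. A geometric progression (common ratio 5).
Track B: 125, 216, 343, 512. The cubes 5³, 6³, 7³, ….
Position 10 falls in track B as its term 5, giving 729.
The 11th slot belongs to track A; its 6th term is -9375.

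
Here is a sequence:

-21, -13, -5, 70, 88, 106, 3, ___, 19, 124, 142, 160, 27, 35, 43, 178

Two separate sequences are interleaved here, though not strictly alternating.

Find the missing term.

11

Positions follow the repeating pattern AAABBB; grouping by letter gives 2 tracks.
Track A = -21, -13, -5, 3, ?, 19, 27, 35, 43: arithmetic, step +8.
Track B = 70, 88, 106, 124, 142, 160, 178: linear: a_n = 52 + 18·n.
The gap is track A's term 5; the rule gives 11.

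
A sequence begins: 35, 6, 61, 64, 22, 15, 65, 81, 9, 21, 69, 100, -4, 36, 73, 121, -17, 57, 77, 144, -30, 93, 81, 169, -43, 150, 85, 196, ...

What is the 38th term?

Split by position mod 4: positions 1, 5, 9, … form one track, and each other residue class forms its own.
Stream A: 35, 22, 9, -4, -17, -30, -43 — arithmetic, step −13.
Stream B: 6, 15, 21, 36, 57, 93, 150 — a Fibonacci-like recurrence a_n = a_{n-1} + a_{n-2}.
Stream C: 61, 65, 69, 73, 77, 81, 85 — arithmetic with common difference +4.
Stream D: 64, 81, 100, 121, 144, 169, 196 — the squares 8², 9², 10², ….
Position 38 → stream B, term 10 = 636.

636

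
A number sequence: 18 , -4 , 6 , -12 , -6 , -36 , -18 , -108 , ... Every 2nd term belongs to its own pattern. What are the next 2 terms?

-30, -324

Positions 1, 3, 5, … form one subsequence and positions 2, 4, 6, … form another.
Stream A: 18, 6, -6, -18 (arithmetic with common difference −12).
Stream B: -4, -12, -36, -108 (multiplying by 3 each time).
Position 9 → stream A, term 5 = -30.
Position 10 → stream B, term 5 = -324.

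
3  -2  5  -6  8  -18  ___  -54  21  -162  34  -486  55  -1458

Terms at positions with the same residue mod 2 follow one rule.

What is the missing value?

13

Taking every 2nd term gives 2 separate tracks.
Track A is 3, 5, 8, ?, 21, 34, 55, which is Fibonacci-style (each term is the sum of the two before it).
Track B is -2, -6, -18, -54, -162, -486, -1458, which is geometric with ratio 3.
So the missing entry in track A is 13.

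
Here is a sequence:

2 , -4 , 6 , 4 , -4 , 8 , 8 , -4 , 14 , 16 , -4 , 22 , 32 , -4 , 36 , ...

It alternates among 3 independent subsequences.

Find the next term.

Taking every 3rd term gives 3 separate tracks.
Subsequence A = 2, 4, 8, 16, 32: powers 2^1, 2^2, 2^3, ….
Subsequence B = -4, -4, -4, -4, -4: the constant sequence -4.
Subsequence C = 6, 8, 14, 22, 36: each term equals the sum of the previous two.
Position 16 falls in subsequence A as its term 6, giving 64.

64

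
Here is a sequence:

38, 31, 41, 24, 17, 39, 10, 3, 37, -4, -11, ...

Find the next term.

Reading positions in blocks of 3 reveals the pattern AAB — 2 tracks woven together.
Track A is 38, 31, 24, 17, 10, 3, -4, -11, which is linear: a_n = 45 − 7·n.
Track B is 41, 39, 37, which is linear: a_n = 43 − 2·n.
The 12th slot belongs to track B; its 4th term is 35.

35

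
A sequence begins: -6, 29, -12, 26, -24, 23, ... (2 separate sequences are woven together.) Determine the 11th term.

Taking every 2nd term gives 2 separate tracks.
Track A: -6, -12, -24. A geometric progression (common ratio 2).
Track B: 29, 26, 23. Linear: a_n = 32 − 3·n.
Term 11 comes from track A (its 6th entry): -192.

-192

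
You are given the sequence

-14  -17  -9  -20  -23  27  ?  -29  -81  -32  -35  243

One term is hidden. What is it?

-26

Reading positions in blocks of 3 reveals the pattern AAB — 2 tracks woven together.
Track A: -14, -17, -20, -23, ?, -29, -32, -35 (arithmetic, step −3).
Track B: -9, 27, -81, 243 (geometric with ratio -3).
So the missing entry in track A is -26.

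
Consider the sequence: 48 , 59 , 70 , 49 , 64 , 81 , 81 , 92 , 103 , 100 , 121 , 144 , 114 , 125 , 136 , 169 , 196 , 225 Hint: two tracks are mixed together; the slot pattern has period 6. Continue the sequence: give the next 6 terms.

147, 158, 169, 256, 289, 324

The slot pattern repeats as AAABBB (period 6), so there are 2 interleaved tracks.
Track A = 48, 59, 70, 81, 92, 103, 114, 125, 136: arithmetic with common difference +11.
Track B = 49, 64, 81, 100, 121, 144, 169, 196, 225: perfect squares starting at 7².
Position 19 → track A, term 10 = 147.
Position 20 falls in track A as its term 11, giving 158.
The 21st slot belongs to track A; its 12th term is 169.
Term 22 comes from track B (its 10th entry): 256.
The 23rd slot belongs to track B; its 11th term is 289.
Term 24 comes from track B (its 12th entry): 324.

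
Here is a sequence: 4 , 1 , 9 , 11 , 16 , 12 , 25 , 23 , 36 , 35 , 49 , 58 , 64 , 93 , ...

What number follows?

Split by position mod 2 into 2 tracks.
Stream A = 4, 9, 16, 25, 36, 49, 64: consecutive squares n² from n = 2.
Stream B = 1, 11, 12, 23, 35, 58, 93: Fibonacci-style (each term is the sum of the two before it).
Position 15 → stream A, term 8 = 81.

81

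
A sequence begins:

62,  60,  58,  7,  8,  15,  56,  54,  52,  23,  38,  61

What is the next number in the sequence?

Reading positions in blocks of 6 reveals the pattern AAABBB — 2 tracks woven together.
Stream A is 62, 60, 58, 56, 54, 52, which is arithmetic with common difference −2.
Stream B is 7, 8, 15, 23, 38, 61, which is Fibonacci-style (each term is the sum of the two before it).
Term 13 comes from stream A (its 7th entry): 50.

50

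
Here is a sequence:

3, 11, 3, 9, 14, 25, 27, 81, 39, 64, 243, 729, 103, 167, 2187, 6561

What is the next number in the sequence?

The slot pattern repeats as AABB (period 4), so there are 2 interleaved tracks.
Subsequence A: 3, 11, 14, 25, 39, 64, 103, 167. Each term equals the sum of the previous two.
Subsequence B: 3, 9, 27, 81, 243, 729, 2187, 6561. Successive powers of 3.
The 17th slot belongs to subsequence A; its 9th term is 270.

270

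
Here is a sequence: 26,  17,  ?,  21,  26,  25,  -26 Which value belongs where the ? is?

-26

The terms cycle through 2 interleaved subsequences.
Track A: 26, ?, 26, -26. Alternating ±26.
Track B: 17, 21, 25. Arithmetic, step +4.
Track A's pattern makes the blank -26.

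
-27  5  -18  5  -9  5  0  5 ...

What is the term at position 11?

18

The terms cycle through 2 interleaved subsequences.
Stream A: -27, -18, -9, 0. Arithmetic, step +9.
Stream B: 5, 5, 5, 5. The constant sequence 5.
Position 11 falls in stream A as its term 6, giving 18.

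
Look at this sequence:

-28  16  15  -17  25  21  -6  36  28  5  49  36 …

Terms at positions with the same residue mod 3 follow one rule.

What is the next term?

Taking every 3rd term gives 3 separate tracks.
Subsequence A is -28, -17, -6, 5, which is arithmetic, step +11.
Subsequence B is 16, 25, 36, 49, which is perfect squares starting at 4².
Subsequence C is 15, 21, 28, 36, which is the triangular numbers T_5, T_6, ….
The 13th slot belongs to subsequence A; its 5th term is 16.

16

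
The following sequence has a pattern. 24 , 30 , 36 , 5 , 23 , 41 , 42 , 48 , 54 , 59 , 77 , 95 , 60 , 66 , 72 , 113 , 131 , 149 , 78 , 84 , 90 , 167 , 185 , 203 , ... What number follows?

96

Positions follow the repeating pattern AAABBB; grouping by letter gives 2 tracks.
Track A is 24, 30, 36, 42, 48, 54, 60, 66, 72, 78, 84, 90, which is adding 6 each time.
Track B is 5, 23, 41, 59, 77, 95, 113, 131, 149, 167, 185, 203, which is adding 18 each time.
The 25th slot belongs to track A; its 13th term is 96.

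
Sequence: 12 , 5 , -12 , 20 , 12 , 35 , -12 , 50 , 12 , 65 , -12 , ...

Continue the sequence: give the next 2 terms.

Taking every 2nd term gives 2 separate tracks.
Track A = 12, -12, 12, -12, 12, -12: alternating ±12.
Track B = 5, 20, 35, 50, 65: linear: a_n = -10 + 15·n.
Position 12 falls in track B as its term 6, giving 80.
Position 13 → track A, term 7 = 12.

80, 12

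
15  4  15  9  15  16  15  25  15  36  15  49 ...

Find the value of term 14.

The terms cycle through 2 interleaved subsequences.
Track A: 15, 15, 15, 15, 15, 15 (the constant sequence 15).
Track B: 4, 9, 16, 25, 36, 49 (the squares 2², 3², 4², …).
Position 14 → track B, term 7 = 64.

64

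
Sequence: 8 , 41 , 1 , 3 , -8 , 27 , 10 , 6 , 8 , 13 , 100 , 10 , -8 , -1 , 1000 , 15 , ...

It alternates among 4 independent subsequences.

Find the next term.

The terms cycle through 4 interleaved subsequences.
Subsequence A is 8, -8, 8, -8, which is oscillating between 8 and -8.
Subsequence B is 41, 27, 13, -1, which is linear: a_n = 55 − 14·n.
Subsequence C is 1, 10, 100, 1000, which is successive powers of 10.
Subsequence D is 3, 6, 10, 15, which is triangular numbers starting at T_2.
Position 17 → subsequence A, term 5 = 8.

8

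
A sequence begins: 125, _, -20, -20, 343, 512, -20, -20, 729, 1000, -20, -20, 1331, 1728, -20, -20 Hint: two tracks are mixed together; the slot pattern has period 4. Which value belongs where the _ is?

216

Reading positions in blocks of 4 reveals the pattern AABB — 2 tracks woven together.
Track A: 125, ?, 343, 512, 729, 1000, 1331, 1728 — the cubes 5³, 6³, 7³, ….
Track B: -20, -20, -20, -20, -20, -20, -20, -20 — the constant sequence -20.
Track A's pattern makes the blank 216.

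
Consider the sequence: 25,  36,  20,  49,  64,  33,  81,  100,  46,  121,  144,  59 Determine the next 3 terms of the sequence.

Reading positions in blocks of 3 reveals the pattern AAB — 2 tracks woven together.
Track A: 25, 36, 49, 64, 81, 100, 121, 144. The squares 5², 6², 7², ….
Track B: 20, 33, 46, 59. Arithmetic, step +13.
Term 13 comes from track A (its 9th entry): 169.
Position 14 → track A, term 10 = 196.
Term 15 comes from track B (its 5th entry): 72.

169, 196, 72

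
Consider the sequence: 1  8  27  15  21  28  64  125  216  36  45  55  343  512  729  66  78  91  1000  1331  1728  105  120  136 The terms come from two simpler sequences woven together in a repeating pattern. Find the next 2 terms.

The slot pattern repeats as AAABBB (period 6), so there are 2 interleaved tracks.
Track A is 1, 8, 27, 64, 125, 216, 343, 512, 729, 1000, 1331, 1728, which is consecutive cubes n³ from n = 1.
Track B is 15, 21, 28, 36, 45, 55, 66, 78, 91, 105, 120, 136, which is the triangular numbers T_5, T_6, ….
Position 25 falls in track A as its term 13, giving 2197.
Position 26 → track A, term 14 = 2744.

2197, 2744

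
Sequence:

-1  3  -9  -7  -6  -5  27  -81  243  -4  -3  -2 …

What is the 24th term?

4

Positions follow the repeating pattern AAABBB; grouping by letter gives 2 tracks.
Track A: -1, 3, -9, 27, -81, 243 (geometric, ×-3 each step).
Track B: -7, -6, -5, -4, -3, -2 (arithmetic with common difference +1).
Term 24 comes from track B (its 12th entry): 4.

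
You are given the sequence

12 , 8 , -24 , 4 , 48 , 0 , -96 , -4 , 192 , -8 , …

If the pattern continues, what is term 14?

Positions 1, 3, 5, … form one subsequence and positions 2, 4, 6, … form another.
Track A: 12, -24, 48, -96, 192 (a geometric progression (common ratio -2)).
Track B: 8, 4, 0, -4, -8 (arithmetic, step −4).
Term 14 comes from track B (its 7th entry): -16.

-16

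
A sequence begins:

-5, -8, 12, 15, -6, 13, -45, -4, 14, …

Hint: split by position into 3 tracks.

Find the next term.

135

Split by position mod 3: positions 1, 4, 7, … form one track, and each other residue class forms its own.
Stream A is -5, 15, -45, which is multiplying by -3 each time.
Stream B is -8, -6, -4, which is adding 2 each time.
Stream C is 12, 13, 14, which is adding 1 each time.
Term 10 comes from stream A (its 4th entry): 135.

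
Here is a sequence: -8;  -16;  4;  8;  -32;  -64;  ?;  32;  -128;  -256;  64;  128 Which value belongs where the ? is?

16

Positions follow the repeating pattern AABB; grouping by letter gives 2 tracks.
Track A: -8, -16, -32, -64, -128, -256 (multiplying by 2 each time).
Track B: 4, 8, ?, 32, 64, 128 (powers of 2).
The gap is track B's term 3; the rule gives 16.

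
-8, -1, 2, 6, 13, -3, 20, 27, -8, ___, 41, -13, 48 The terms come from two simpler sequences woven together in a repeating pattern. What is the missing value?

34

The slot pattern repeats as AAB (period 3), so there are 2 interleaved tracks.
Subsequence A: -8, -1, 6, 13, 20, 27, ?, 41, 48 (arithmetic, step +7).
Subsequence B: 2, -3, -8, -13 (arithmetic, step −5).
Filling subsequence A at index 7 by its rule yields 34.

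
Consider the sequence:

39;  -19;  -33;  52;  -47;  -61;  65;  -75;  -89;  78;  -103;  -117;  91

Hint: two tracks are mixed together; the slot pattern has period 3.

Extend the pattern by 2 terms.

-131, -145

Reading positions in blocks of 3 reveals the pattern ABB — 2 tracks woven together.
Track A: 39, 52, 65, 78, 91. Adding 13 each time.
Track B: -19, -33, -47, -61, -75, -89, -103, -117. Arithmetic with common difference −14.
Position 14 → track B, term 9 = -131.
Position 15 → track B, term 10 = -145.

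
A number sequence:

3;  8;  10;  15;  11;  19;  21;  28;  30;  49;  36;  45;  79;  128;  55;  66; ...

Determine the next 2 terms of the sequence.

207, 335

Reading positions in blocks of 4 reveals the pattern AABB — 2 tracks woven together.
Track A: 3, 8, 11, 19, 30, 49, 79, 128. Each term equals the sum of the previous two.
Track B: 10, 15, 21, 28, 36, 45, 55, 66. Triangular numbers n(n+1)/2 for n = 4, 5, ….
Position 17 falls in track A as its term 9, giving 207.
Position 18 → track A, term 10 = 335.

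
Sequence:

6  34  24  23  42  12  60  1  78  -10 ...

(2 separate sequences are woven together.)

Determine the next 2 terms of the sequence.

96, -21

Positions 1, 3, 5, … form one subsequence and positions 2, 4, 6, … form another.
Track A: 6, 24, 42, 60, 78 — adding 18 each time.
Track B: 34, 23, 12, 1, -10 — linear: a_n = 45 − 11·n.
Term 11 comes from track A (its 6th entry): 96.
The 12th slot belongs to track B; its 6th term is -21.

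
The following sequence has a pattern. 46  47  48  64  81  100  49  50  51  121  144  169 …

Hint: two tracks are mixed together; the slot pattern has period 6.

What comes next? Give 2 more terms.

52, 53

The slot pattern repeats as AAABBB (period 6), so there are 2 interleaved tracks.
Stream A: 46, 47, 48, 49, 50, 51 (arithmetic with common difference +1).
Stream B: 64, 81, 100, 121, 144, 169 (the squares 8², 9², 10², …).
Position 13 falls in stream A as its term 7, giving 52.
Position 14 falls in stream A as its term 8, giving 53.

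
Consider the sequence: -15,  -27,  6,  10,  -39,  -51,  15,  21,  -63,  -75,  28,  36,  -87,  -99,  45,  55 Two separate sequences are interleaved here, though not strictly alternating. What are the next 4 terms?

-111, -123, 66, 78

Positions follow the repeating pattern AABB; grouping by letter gives 2 tracks.
Track A = -15, -27, -39, -51, -63, -75, -87, -99: arithmetic, step −12.
Track B = 6, 10, 15, 21, 28, 36, 45, 55: the triangular numbers T_3, T_4, ….
Position 17 falls in track A as its term 9, giving -111.
Position 18 → track A, term 10 = -123.
Position 19 → track B, term 9 = 66.
Position 20 → track B, term 10 = 78.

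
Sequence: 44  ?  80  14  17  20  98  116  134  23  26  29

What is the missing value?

Reading positions in blocks of 6 reveals the pattern AAABBB — 2 tracks woven together.
Track A = 44, ?, 80, 98, 116, 134: linear: a_n = 26 + 18·n.
Track B = 14, 17, 20, 23, 26, 29: arithmetic, step +3.
Track A's pattern makes the blank 62.

62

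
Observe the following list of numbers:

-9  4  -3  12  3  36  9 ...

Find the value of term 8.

The terms cycle through 2 interleaved subsequences.
Stream A is -9, -3, 3, 9, which is arithmetic with common difference +6.
Stream B is 4, 12, 36, which is multiplying by 3 each time.
Position 8 → stream B, term 4 = 108.

108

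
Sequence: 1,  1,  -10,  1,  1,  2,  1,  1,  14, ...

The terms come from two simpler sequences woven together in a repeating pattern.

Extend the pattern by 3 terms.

1, 1, 26

Positions follow the repeating pattern AAB; grouping by letter gives 2 tracks.
Subsequence A: 1, 1, 1, 1, 1, 1 — always 1.
Subsequence B: -10, 2, 14 — arithmetic with common difference +12.
Position 10 falls in subsequence A as its term 7, giving 1.
Position 11 → subsequence A, term 8 = 1.
Term 12 comes from subsequence B (its 4th entry): 26.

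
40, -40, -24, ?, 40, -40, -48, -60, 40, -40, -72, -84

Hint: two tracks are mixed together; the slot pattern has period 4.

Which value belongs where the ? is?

-36

The slot pattern repeats as AABB (period 4), so there are 2 interleaved tracks.
Track A is 40, -40, 40, -40, 40, -40, which is oscillating between 40 and -40.
Track B is -24, ?, -48, -60, -72, -84, which is linear: a_n = -12 − 12·n.
Filling track B at index 2 by its rule yields -36.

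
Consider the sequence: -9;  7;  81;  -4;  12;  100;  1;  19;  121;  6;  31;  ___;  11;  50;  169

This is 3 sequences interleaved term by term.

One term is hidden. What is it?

Taking every 3rd term gives 3 separate tracks.
Track A = -9, -4, 1, 6, 11: linear: a_n = -14 + 5·n.
Track B = 7, 12, 19, 31, 50: a Fibonacci-like recurrence a_n = a_{n-1} + a_{n-2}.
Track C = 81, 100, 121, ?, 169: the squares 9², 10², 11², ….
Track C's pattern makes the blank 144.

144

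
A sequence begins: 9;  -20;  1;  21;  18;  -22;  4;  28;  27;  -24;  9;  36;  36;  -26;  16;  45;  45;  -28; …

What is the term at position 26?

Taking every 4th term gives 4 separate tracks.
Stream A = 9, 18, 27, 36, 45: arithmetic with common difference +9.
Stream B = -20, -22, -24, -26, -28: linear: a_n = -18 − 2·n.
Stream C = 1, 4, 9, 16: the squares 1², 2², 3², ….
Stream D = 21, 28, 36, 45: the triangular numbers T_6, T_7, ….
Position 26 → stream B, term 7 = -32.

-32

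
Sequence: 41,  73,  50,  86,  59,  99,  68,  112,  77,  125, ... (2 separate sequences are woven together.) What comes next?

Split by position mod 2 into 2 tracks.
Track A: 41, 50, 59, 68, 77 — arithmetic with common difference +9.
Track B: 73, 86, 99, 112, 125 — arithmetic, step +13.
The 11th slot belongs to track A; its 6th term is 86.

86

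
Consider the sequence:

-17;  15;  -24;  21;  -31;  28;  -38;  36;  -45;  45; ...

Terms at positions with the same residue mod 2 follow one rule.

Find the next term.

-52

Split by position mod 2 into 2 tracks.
Stream A: -17, -24, -31, -38, -45. Subtracting 7 each time.
Stream B: 15, 21, 28, 36, 45. Triangular numbers starting at T_5.
The 11th slot belongs to stream A; its 6th term is -52.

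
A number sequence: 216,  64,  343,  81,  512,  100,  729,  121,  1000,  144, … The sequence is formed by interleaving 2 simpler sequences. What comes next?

1331

Odd-indexed and even-indexed terms follow separate rules.
Stream A: 216, 343, 512, 729, 1000 — consecutive cubes n³ from n = 6.
Stream B: 64, 81, 100, 121, 144 — the squares 8², 9², 10², ….
Position 11 → stream A, term 6 = 1331.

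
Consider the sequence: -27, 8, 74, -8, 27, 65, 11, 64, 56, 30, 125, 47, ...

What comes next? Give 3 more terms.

49, 216, 38

Split by position mod 3: positions 1, 4, 7, … form one track, and each other residue class forms its own.
Track A: -27, -8, 11, 30. Arithmetic with common difference +19.
Track B: 8, 27, 64, 125. Perfect cubes starting at 2³.
Track C: 74, 65, 56, 47. Arithmetic, step −9.
Position 13 → track A, term 5 = 49.
Position 14 falls in track B as its term 5, giving 216.
Position 15 → track C, term 5 = 38.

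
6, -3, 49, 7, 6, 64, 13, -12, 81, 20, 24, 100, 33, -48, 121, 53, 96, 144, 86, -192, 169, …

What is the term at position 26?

The terms cycle through 3 interleaved subsequences.
Track A: 6, 7, 13, 20, 33, 53, 86 — each term equals the sum of the previous two.
Track B: -3, 6, -12, 24, -48, 96, -192 — geometric, ×-2 each step.
Track C: 49, 64, 81, 100, 121, 144, 169 — perfect squares starting at 7².
The 26th slot belongs to track B; its 9th term is -768.

-768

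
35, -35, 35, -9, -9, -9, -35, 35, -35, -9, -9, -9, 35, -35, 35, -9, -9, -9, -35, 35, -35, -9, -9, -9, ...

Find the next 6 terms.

35, -35, 35, -9, -9, -9

Reading positions in blocks of 6 reveals the pattern AAABBB — 2 tracks woven together.
Track A: 35, -35, 35, -35, 35, -35, 35, -35, 35, -35, 35, -35. The oscillation 35·(−1)^(n+1).
Track B: -9, -9, -9, -9, -9, -9, -9, -9, -9, -9, -9, -9. The constant sequence -9.
Term 25 comes from track A (its 13th entry): 35.
Term 26 comes from track A (its 14th entry): -35.
Position 27 → track A, term 15 = 35.
Position 28 → track B, term 13 = -9.
Position 29 falls in track B as its term 14, giving -9.
Position 30 → track B, term 15 = -9.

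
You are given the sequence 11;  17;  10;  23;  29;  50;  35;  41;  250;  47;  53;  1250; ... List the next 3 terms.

59, 65, 6250

Reading positions in blocks of 3 reveals the pattern AAB — 2 tracks woven together.
Track A = 11, 17, 23, 29, 35, 41, 47, 53: arithmetic with common difference +6.
Track B = 10, 50, 250, 1250: a geometric progression (common ratio 5).
Position 13 → track A, term 9 = 59.
The 14th slot belongs to track A; its 10th term is 65.
The 15th slot belongs to track B; its 5th term is 6250.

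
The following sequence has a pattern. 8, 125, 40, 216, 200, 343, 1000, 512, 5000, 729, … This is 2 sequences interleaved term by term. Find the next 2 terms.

Positions 1, 3, 5, … form one subsequence and positions 2, 4, 6, … form another.
Track A: 8, 40, 200, 1000, 5000. Geometric, ×5 each step.
Track B: 125, 216, 343, 512, 729. Consecutive cubes n³ from n = 5.
Term 11 comes from track A (its 6th entry): 25000.
The 12th slot belongs to track B; its 6th term is 1000.

25000, 1000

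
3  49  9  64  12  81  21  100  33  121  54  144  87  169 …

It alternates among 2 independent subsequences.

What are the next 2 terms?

141, 196

Positions 1, 3, 5, … form one subsequence and positions 2, 4, 6, … form another.
Stream A = 3, 9, 12, 21, 33, 54, 87: a Fibonacci-like recurrence a_n = a_{n-1} + a_{n-2}.
Stream B = 49, 64, 81, 100, 121, 144, 169: the squares 7², 8², 9², ….
Term 15 comes from stream A (its 8th entry): 141.
Position 16 → stream B, term 8 = 196.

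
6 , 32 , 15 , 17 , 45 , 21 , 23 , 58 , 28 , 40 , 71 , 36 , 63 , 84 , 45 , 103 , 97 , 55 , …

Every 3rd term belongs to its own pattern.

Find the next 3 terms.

166, 110, 66

Split by position mod 3: positions 1, 4, 7, … form one track, and each other residue class forms its own.
Track A: 6, 17, 23, 40, 63, 103 — each term equals the sum of the previous two.
Track B: 32, 45, 58, 71, 84, 97 — arithmetic, step +13.
Track C: 15, 21, 28, 36, 45, 55 — triangular numbers n(n+1)/2 for n = 5, 6, ….
Term 19 comes from track A (its 7th entry): 166.
Position 20 → track B, term 7 = 110.
Position 21 → track C, term 7 = 66.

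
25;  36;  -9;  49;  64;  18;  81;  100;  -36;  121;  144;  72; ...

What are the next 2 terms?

Reading positions in blocks of 3 reveals the pattern AAB — 2 tracks woven together.
Subsequence A: 25, 36, 49, 64, 81, 100, 121, 144 — perfect squares starting at 5².
Subsequence B: -9, 18, -36, 72 — multiplying by -2 each time.
Position 13 → subsequence A, term 9 = 169.
Position 14 → subsequence A, term 10 = 196.

169, 196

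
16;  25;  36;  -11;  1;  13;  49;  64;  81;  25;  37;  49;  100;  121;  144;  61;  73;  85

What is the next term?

Positions follow the repeating pattern AAABBB; grouping by letter gives 2 tracks.
Subsequence A: 16, 25, 36, 49, 64, 81, 100, 121, 144 — perfect squares starting at 4².
Subsequence B: -11, 1, 13, 25, 37, 49, 61, 73, 85 — arithmetic with common difference +12.
Position 19 → subsequence A, term 10 = 169.

169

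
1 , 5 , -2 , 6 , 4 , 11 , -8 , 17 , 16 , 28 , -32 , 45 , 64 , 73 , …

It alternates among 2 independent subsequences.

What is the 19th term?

The terms cycle through 2 interleaved subsequences.
Track A: 1, -2, 4, -8, 16, -32, 64 (multiplying by -2 each time).
Track B: 5, 6, 11, 17, 28, 45, 73 (a Fibonacci-like recurrence a_n = a_{n-1} + a_{n-2}).
Position 19 falls in track A as its term 10, giving -512.

-512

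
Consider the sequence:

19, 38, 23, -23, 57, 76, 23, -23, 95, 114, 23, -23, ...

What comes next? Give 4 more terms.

The slot pattern repeats as AABB (period 4), so there are 2 interleaved tracks.
Stream A: 19, 38, 57, 76, 95, 114. Arithmetic, step +19.
Stream B: 23, -23, 23, -23, 23, -23. Oscillating between 23 and -23.
Term 13 comes from stream A (its 7th entry): 133.
Position 14 falls in stream A as its term 8, giving 152.
Position 15 falls in stream B as its term 7, giving 23.
Position 16 → stream B, term 8 = -23.

133, 152, 23, -23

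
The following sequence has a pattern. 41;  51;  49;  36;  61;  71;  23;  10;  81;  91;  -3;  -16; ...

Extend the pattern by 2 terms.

101, 111

Positions follow the repeating pattern AABB; grouping by letter gives 2 tracks.
Stream A: 41, 51, 61, 71, 81, 91 — adding 10 each time.
Stream B: 49, 36, 23, 10, -3, -16 — arithmetic with common difference −13.
The 13th slot belongs to stream A; its 7th term is 101.
Position 14 falls in stream A as its term 8, giving 111.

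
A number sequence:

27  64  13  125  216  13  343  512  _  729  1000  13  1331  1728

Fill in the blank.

13

Reading positions in blocks of 3 reveals the pattern AAB — 2 tracks woven together.
Track A: 27, 64, 125, 216, 343, 512, 729, 1000, 1331, 1728 — consecutive cubes n³ from n = 3.
Track B: 13, 13, ?, 13 — always 13.
Track B's pattern makes the blank 13.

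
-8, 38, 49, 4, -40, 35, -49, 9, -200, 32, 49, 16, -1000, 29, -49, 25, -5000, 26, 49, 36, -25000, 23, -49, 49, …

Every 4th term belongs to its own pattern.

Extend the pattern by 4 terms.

-125000, 20, 49, 64

Split by position mod 4 into 4 tracks.
Stream A is -8, -40, -200, -1000, -5000, -25000, which is geometric, ×5 each step.
Stream B is 38, 35, 32, 29, 26, 23, which is arithmetic, step −3.
Stream C is 49, -49, 49, -49, 49, -49, which is oscillating between 49 and -49.
Stream D is 4, 9, 16, 25, 36, 49, which is perfect squares starting at 2².
Position 25 falls in stream A as its term 7, giving -125000.
Position 26 → stream B, term 7 = 20.
Term 27 comes from stream C (its 7th entry): 49.
Position 28 falls in stream D as its term 7, giving 64.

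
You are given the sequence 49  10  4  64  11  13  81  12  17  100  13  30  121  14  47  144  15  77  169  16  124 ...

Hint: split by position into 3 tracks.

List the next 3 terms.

The terms cycle through 3 interleaved subsequences.
Track A is 49, 64, 81, 100, 121, 144, 169, which is the squares 7², 8², 9², ….
Track B is 10, 11, 12, 13, 14, 15, 16, which is arithmetic with common difference +1.
Track C is 4, 13, 17, 30, 47, 77, 124, which is a Fibonacci-like recurrence a_n = a_{n-1} + a_{n-2}.
The 22nd slot belongs to track A; its 8th term is 196.
Position 23 → track B, term 8 = 17.
Position 24 falls in track C as its term 8, giving 201.

196, 17, 201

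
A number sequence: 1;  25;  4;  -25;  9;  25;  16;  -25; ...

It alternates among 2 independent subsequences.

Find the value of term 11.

36

The terms cycle through 2 interleaved subsequences.
Track A is 1, 4, 9, 16, which is the squares 1², 2², 3², ….
Track B is 25, -25, 25, -25, which is the oscillation 25·(−1)^(n+1).
Position 11 falls in track A as its term 6, giving 36.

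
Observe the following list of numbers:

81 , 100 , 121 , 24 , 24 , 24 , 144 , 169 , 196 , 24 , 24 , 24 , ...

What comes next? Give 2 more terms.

Positions follow the repeating pattern AAABBB; grouping by letter gives 2 tracks.
Track A is 81, 100, 121, 144, 169, 196, which is the squares 9², 10², 11², ….
Track B is 24, 24, 24, 24, 24, 24, which is the constant sequence 24.
Position 13 falls in track A as its term 7, giving 225.
Term 14 comes from track A (its 8th entry): 256.

225, 256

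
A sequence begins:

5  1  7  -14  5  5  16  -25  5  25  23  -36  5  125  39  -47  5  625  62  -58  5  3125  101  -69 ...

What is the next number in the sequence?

The terms cycle through 4 interleaved subsequences.
Stream A: 5, 5, 5, 5, 5, 5. Always 5.
Stream B: 1, 5, 25, 125, 625, 3125. Powers of 5.
Stream C: 7, 16, 23, 39, 62, 101. Each term equals the sum of the previous two.
Stream D: -14, -25, -36, -47, -58, -69. Subtracting 11 each time.
Position 25 falls in stream A as its term 7, giving 5.

5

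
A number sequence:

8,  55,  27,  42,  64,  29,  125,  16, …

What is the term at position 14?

-23

Odd-indexed and even-indexed terms follow separate rules.
Track A: 8, 27, 64, 125 (the cubes 2³, 3³, 4³, …).
Track B: 55, 42, 29, 16 (subtracting 13 each time).
Position 14 → track B, term 7 = -23.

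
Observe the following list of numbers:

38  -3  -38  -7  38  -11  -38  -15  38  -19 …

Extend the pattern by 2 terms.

Positions 1, 3, 5, … form one subsequence and positions 2, 4, 6, … form another.
Subsequence A: 38, -38, 38, -38, 38 (the oscillation 38·(−1)^(n+1)).
Subsequence B: -3, -7, -11, -15, -19 (subtracting 4 each time).
Position 11 → subsequence A, term 6 = -38.
Position 12 → subsequence B, term 6 = -23.

-38, -23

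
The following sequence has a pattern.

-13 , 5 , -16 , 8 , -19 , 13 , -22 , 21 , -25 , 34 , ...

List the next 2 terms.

-28, 55

Taking every 2nd term gives 2 separate tracks.
Subsequence A: -13, -16, -19, -22, -25 (linear: a_n = -10 − 3·n).
Subsequence B: 5, 8, 13, 21, 34 (Fibonacci-style (each term is the sum of the two before it)).
Position 11 → subsequence A, term 6 = -28.
The 12th slot belongs to subsequence B; its 6th term is 55.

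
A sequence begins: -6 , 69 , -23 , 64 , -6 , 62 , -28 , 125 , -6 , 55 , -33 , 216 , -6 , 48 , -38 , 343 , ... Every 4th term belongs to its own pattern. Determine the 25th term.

-6

The terms cycle through 4 interleaved subsequences.
Track A = -6, -6, -6, -6: constant -6.
Track B = 69, 62, 55, 48: arithmetic, step −7.
Track C = -23, -28, -33, -38: linear: a_n = -18 − 5·n.
Track D = 64, 125, 216, 343: perfect cubes starting at 4³.
Position 25 falls in track A as its term 7, giving -6.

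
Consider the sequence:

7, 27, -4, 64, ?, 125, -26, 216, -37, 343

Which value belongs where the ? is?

Taking every 2nd term gives 2 separate tracks.
Subsequence A: 7, -4, ?, -26, -37. Linear: a_n = 18 − 11·n.
Subsequence B: 27, 64, 125, 216, 343. Perfect cubes starting at 3³.
Filling subsequence A at index 3 by its rule yields -15.

-15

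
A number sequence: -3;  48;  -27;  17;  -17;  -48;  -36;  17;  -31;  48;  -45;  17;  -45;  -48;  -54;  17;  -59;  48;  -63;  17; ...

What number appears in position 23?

-72

Split by position mod 4 into 4 tracks.
Subsequence A = -3, -17, -31, -45, -59: arithmetic with common difference −14.
Subsequence B = 48, -48, 48, -48, 48: the oscillation 48·(−1)^(n+1).
Subsequence C = -27, -36, -45, -54, -63: arithmetic, step −9.
Subsequence D = 17, 17, 17, 17, 17: the constant sequence 17.
Position 23 falls in subsequence C as its term 6, giving -72.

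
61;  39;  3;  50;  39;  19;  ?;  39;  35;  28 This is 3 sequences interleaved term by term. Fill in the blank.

Split by position mod 3: positions 1, 4, 7, … form one track, and each other residue class forms its own.
Subsequence A: 61, 50, ?, 28 — arithmetic with common difference −11.
Subsequence B: 39, 39, 39 — always 39.
Subsequence C: 3, 19, 35 — arithmetic with common difference +16.
So the missing entry in subsequence A is 39.

39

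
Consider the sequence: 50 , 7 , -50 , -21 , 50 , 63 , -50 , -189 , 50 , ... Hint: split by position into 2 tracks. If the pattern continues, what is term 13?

50

The terms cycle through 2 interleaved subsequences.
Track A is 50, -50, 50, -50, 50, which is oscillating between 50 and -50.
Track B is 7, -21, 63, -189, which is a geometric progression (common ratio -3).
Position 13 → track A, term 7 = 50.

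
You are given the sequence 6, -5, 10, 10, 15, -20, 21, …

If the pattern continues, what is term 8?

40

Positions 1, 3, 5, … form one subsequence and positions 2, 4, 6, … form another.
Subsequence A = 6, 10, 15, 21: triangular numbers starting at T_3.
Subsequence B = -5, 10, -20: a geometric progression (common ratio -2).
Position 8 falls in subsequence B as its term 4, giving 40.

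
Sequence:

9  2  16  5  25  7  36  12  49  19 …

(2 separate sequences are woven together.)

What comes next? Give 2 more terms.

Positions 1, 3, 5, … form one subsequence and positions 2, 4, 6, … form another.
Stream A: 9, 16, 25, 36, 49 — perfect squares starting at 3².
Stream B: 2, 5, 7, 12, 19 — a Fibonacci-like recurrence a_n = a_{n-1} + a_{n-2}.
Position 11 → stream A, term 6 = 64.
Term 12 comes from stream B (its 6th entry): 31.

64, 31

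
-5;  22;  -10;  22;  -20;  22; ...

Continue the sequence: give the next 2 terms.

-40, 22

Odd-indexed and even-indexed terms follow separate rules.
Track A is -5, -10, -20, which is geometric with ratio 2.
Track B is 22, 22, 22, which is constant 22.
The 7th slot belongs to track A; its 4th term is -40.
The 8th slot belongs to track B; its 4th term is 22.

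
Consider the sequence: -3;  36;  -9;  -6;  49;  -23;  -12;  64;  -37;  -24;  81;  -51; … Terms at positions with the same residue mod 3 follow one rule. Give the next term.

-48

Split by position mod 3: positions 1, 4, 7, … form one track, and each other residue class forms its own.
Subsequence A: -3, -6, -12, -24. Geometric with ratio 2.
Subsequence B: 36, 49, 64, 81. Perfect squares starting at 6².
Subsequence C: -9, -23, -37, -51. Linear: a_n = 5 − 14·n.
Term 13 comes from subsequence A (its 5th entry): -48.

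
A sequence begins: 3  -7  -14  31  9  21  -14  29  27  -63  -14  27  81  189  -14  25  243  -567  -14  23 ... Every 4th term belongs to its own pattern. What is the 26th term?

-5103

Read the sequence 4 terms at a time; column i is its own pattern.
Track A: 3, 9, 27, 81, 243 (powers of 3).
Track B: -7, 21, -63, 189, -567 (multiplying by -3 each time).
Track C: -14, -14, -14, -14, -14 (the constant sequence -14).
Track D: 31, 29, 27, 25, 23 (arithmetic with common difference −2).
The 26th slot belongs to track B; its 7th term is -5103.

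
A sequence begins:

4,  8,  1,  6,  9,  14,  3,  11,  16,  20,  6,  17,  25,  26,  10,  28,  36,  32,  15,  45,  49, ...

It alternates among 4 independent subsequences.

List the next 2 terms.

38, 21

Split by position mod 4 into 4 tracks.
Track A: 4, 9, 16, 25, 36, 49 (consecutive squares n² from n = 2).
Track B: 8, 14, 20, 26, 32 (arithmetic, step +6).
Track C: 1, 3, 6, 10, 15 (triangular numbers n(n+1)/2 for n = 1, 2, …).
Track D: 6, 11, 17, 28, 45 (each term equals the sum of the previous two).
Position 22 falls in track B as its term 6, giving 38.
The 23rd slot belongs to track C; its 6th term is 21.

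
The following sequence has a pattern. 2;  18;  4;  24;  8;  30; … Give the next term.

Positions 1, 3, 5, … form one subsequence and positions 2, 4, 6, … form another.
Track A is 2, 4, 8, which is powers 2^1, 2^2, 2^3, ….
Track B is 18, 24, 30, which is arithmetic, step +6.
The 7th slot belongs to track A; its 4th term is 16.

16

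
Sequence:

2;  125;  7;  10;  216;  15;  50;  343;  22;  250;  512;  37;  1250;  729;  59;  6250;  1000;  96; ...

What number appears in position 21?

The terms cycle through 3 interleaved subsequences.
Stream A: 2, 10, 50, 250, 1250, 6250 — a geometric progression (common ratio 5).
Stream B: 125, 216, 343, 512, 729, 1000 — the cubes 5³, 6³, 7³, ….
Stream C: 7, 15, 22, 37, 59, 96 — each term equals the sum of the previous two.
Term 21 comes from stream C (its 7th entry): 155.

155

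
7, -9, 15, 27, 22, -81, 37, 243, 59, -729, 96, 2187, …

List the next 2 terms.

155, -6561

Positions 1, 3, 5, … form one subsequence and positions 2, 4, 6, … form another.
Track A is 7, 15, 22, 37, 59, 96, which is a Fibonacci-like recurrence a_n = a_{n-1} + a_{n-2}.
Track B is -9, 27, -81, 243, -729, 2187, which is geometric, ×-3 each step.
Position 13 falls in track A as its term 7, giving 155.
Term 14 comes from track B (its 7th entry): -6561.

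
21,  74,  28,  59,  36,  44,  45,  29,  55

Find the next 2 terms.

Split by position mod 2 into 2 tracks.
Track A is 21, 28, 36, 45, 55, which is triangular numbers n(n+1)/2 for n = 6, 7, ….
Track B is 74, 59, 44, 29, which is linear: a_n = 89 − 15·n.
Position 10 falls in track B as its term 5, giving 14.
Term 11 comes from track A (its 6th entry): 66.

14, 66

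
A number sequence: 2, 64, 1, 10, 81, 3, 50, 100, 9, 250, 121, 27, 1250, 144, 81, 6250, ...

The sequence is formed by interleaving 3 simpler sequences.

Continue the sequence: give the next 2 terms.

169, 243

Taking every 3rd term gives 3 separate tracks.
Subsequence A: 2, 10, 50, 250, 1250, 6250 (geometric, ×5 each step).
Subsequence B: 64, 81, 100, 121, 144 (consecutive squares n² from n = 8).
Subsequence C: 1, 3, 9, 27, 81 (powers of 3).
Position 17 → subsequence B, term 6 = 169.
Position 18 → subsequence C, term 6 = 243.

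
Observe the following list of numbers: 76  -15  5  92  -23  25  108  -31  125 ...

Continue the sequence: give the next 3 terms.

Taking every 3rd term gives 3 separate tracks.
Subsequence A: 76, 92, 108 — linear: a_n = 60 + 16·n.
Subsequence B: -15, -23, -31 — arithmetic, step −8.
Subsequence C: 5, 25, 125 — successive powers of 5.
The 10th slot belongs to subsequence A; its 4th term is 124.
The 11th slot belongs to subsequence B; its 4th term is -39.
The 12th slot belongs to subsequence C; its 4th term is 625.

124, -39, 625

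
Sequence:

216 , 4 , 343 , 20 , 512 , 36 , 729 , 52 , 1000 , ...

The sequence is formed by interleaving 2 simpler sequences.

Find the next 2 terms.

Split by position mod 2 into 2 tracks.
Stream A: 216, 343, 512, 729, 1000 (the cubes 6³, 7³, 8³, …).
Stream B: 4, 20, 36, 52 (adding 16 each time).
Position 10 falls in stream B as its term 5, giving 68.
Position 11 → stream A, term 6 = 1331.

68, 1331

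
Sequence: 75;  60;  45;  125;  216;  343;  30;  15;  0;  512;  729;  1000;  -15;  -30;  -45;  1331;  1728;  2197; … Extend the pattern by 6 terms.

Positions follow the repeating pattern AAABBB; grouping by letter gives 2 tracks.
Track A: 75, 60, 45, 30, 15, 0, -15, -30, -45 (subtracting 15 each time).
Track B: 125, 216, 343, 512, 729, 1000, 1331, 1728, 2197 (consecutive cubes n³ from n = 5).
Term 19 comes from track A (its 10th entry): -60.
Position 20 → track A, term 11 = -75.
Position 21 → track A, term 12 = -90.
The 22nd slot belongs to track B; its 10th term is 2744.
The 23rd slot belongs to track B; its 11th term is 3375.
Position 24 falls in track B as its term 12, giving 4096.

-60, -75, -90, 2744, 3375, 4096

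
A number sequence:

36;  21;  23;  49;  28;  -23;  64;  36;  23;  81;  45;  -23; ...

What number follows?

The terms cycle through 3 interleaved subsequences.
Track A: 36, 49, 64, 81. Perfect squares starting at 6².
Track B: 21, 28, 36, 45. Triangular numbers starting at T_6.
Track C: 23, -23, 23, -23. The oscillation 23·(−1)^(n+1).
Position 13 falls in track A as its term 5, giving 100.

100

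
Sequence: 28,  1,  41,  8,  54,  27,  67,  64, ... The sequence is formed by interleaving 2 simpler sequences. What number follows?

Taking every 2nd term gives 2 separate tracks.
Track A is 28, 41, 54, 67, which is linear: a_n = 15 + 13·n.
Track B is 1, 8, 27, 64, which is consecutive cubes n³ from n = 1.
Term 9 comes from track A (its 5th entry): 80.

80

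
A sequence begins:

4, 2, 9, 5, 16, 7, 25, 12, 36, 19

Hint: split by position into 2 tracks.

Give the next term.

49

Odd-indexed and even-indexed terms follow separate rules.
Track A: 4, 9, 16, 25, 36. Perfect squares starting at 2².
Track B: 2, 5, 7, 12, 19. A Fibonacci-like recurrence a_n = a_{n-1} + a_{n-2}.
The 11th slot belongs to track A; its 6th term is 49.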